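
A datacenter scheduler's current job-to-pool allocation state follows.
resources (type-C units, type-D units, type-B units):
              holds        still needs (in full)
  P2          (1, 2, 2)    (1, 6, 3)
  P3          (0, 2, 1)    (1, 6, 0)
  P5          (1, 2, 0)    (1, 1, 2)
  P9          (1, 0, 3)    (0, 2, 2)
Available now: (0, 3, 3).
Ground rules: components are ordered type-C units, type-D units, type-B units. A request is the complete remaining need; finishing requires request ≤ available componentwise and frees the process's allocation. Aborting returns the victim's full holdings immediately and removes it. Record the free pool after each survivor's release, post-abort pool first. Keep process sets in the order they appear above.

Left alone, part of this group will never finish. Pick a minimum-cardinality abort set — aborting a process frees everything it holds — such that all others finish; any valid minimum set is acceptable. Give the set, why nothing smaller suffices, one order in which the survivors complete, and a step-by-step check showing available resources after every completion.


Abort P2.
Key observation: the returned (1, 2, 2) from P2 is what brings P3 — unrunnable before, under any order — into play at step 2.
No smaller set exists: with zero aborts the deadlock remains.
Survivors finish in the order: P5, P3, P9. Verifying each step (pool after the aborts first):
  pool = (1, 5, 5)
  P5 needs (1, 1, 2) <= (1, 5, 5) -> finishes; pool += (1, 2, 0) = (2, 7, 5)
  P3 needs (1, 6, 0) <= (2, 7, 5) -> finishes; pool += (0, 2, 1) = (2, 9, 6)
  P9 needs (0, 2, 2) <= (2, 9, 6) -> finishes; pool += (1, 0, 3) = (3, 9, 9)


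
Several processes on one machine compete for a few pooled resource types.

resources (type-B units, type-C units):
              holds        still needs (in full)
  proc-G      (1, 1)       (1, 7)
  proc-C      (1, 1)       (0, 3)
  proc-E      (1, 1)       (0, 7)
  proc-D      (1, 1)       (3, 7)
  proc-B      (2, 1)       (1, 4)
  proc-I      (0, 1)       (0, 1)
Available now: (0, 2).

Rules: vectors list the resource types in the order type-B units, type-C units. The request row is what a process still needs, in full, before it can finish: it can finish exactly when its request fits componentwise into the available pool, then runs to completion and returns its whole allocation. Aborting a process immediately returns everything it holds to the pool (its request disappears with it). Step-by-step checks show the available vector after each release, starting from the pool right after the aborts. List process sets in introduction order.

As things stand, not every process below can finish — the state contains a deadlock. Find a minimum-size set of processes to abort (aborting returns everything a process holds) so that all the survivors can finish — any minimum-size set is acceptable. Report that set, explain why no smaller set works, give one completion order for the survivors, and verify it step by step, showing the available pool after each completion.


The answer: abort proc-G and proc-E.
Key observation: aborting proc-G and proc-E returns (2, 2), and proc-D — hopeless before — runs at step 4 with the returned capacity in the pool.
Why nothing smaller works — every single abort fails: proc-G alone leaves proc-E blocked (short on type-C units); proc-C alone leaves proc-G blocked (short on type-C units); proc-E alone leaves proc-G blocked (short on type-C units); proc-D alone leaves proc-G blocked (short on type-C units); proc-B alone leaves proc-G blocked (short on type-C units); proc-I alone leaves proc-G blocked (short on type-C units).
Survivors finish in the order: proc-B, proc-C, proc-I, proc-D. Walking it through (pool after the aborts first):
  pool = (2, 4)
  run proc-B (needs (1, 4), free (2, 4)); after release of (2, 1) the pool is (4, 5)
  run proc-C (needs (0, 3), free (4, 5)); after release of (1, 1) the pool is (5, 6)
  run proc-I (needs (0, 1), free (5, 6)); after release of (0, 1) the pool is (5, 7)
  run proc-D (needs (3, 7), free (5, 7)); after release of (1, 1) the pool is (6, 8)


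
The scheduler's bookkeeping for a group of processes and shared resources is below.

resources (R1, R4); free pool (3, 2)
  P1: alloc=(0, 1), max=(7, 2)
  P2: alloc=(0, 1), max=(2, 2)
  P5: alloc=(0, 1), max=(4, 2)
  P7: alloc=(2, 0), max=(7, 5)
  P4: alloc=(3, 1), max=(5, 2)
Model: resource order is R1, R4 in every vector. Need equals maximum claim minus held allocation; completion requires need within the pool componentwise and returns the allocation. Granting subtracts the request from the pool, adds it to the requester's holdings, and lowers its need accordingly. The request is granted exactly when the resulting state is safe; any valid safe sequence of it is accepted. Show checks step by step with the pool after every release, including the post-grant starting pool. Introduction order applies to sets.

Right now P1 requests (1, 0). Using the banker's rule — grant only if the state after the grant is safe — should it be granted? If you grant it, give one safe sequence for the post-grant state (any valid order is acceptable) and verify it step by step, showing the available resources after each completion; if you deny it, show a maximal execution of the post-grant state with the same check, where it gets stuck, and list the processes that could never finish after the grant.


GRANT — the state after the grant stays safe, e.g. via P2, P4, P5, P7, P1.
Key observation: after the grant the pool drops to (2, 2), which still lets P2 finish first and unwind the rest.
Verifying the post-grant state step by step:
  pool = (2, 2)
  P2: need (2, 1) fits (2, 2); releases (0, 1), pool now (2, 3)
  P4: need (2, 1) fits (2, 3); releases (3, 1), pool now (5, 4)
  P5: need (4, 1) fits (5, 4); releases (0, 1), pool now (5, 5)
  P7: need (5, 5) fits (5, 5); releases (2, 0), pool now (7, 5)
  P1: need (6, 1) fits (7, 5); releases (1, 1), pool now (8, 6)


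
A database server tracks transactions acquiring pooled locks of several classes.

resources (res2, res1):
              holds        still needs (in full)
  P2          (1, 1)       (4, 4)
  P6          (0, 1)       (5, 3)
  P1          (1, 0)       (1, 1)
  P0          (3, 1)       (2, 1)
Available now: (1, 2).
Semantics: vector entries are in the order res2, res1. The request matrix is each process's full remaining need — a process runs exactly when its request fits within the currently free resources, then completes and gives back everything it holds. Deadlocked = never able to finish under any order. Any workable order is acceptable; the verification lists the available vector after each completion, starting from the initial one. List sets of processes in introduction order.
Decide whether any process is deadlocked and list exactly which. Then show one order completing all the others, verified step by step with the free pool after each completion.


Nothing here is deadlocked.
Key observation: no deadlock: P1 fits now, and the freed resources carry the rest through.
One completion order for the rest: P1, P0, P6, P2. Verifying each step:
  pool = (1, 2)
  P1: need (1, 1) fits (1, 2); releases (1, 0), pool now (2, 2)
  P0: need (2, 1) fits (2, 2); releases (3, 1), pool now (5, 3)
  P6: need (5, 3) fits (5, 3); releases (0, 1), pool now (5, 4)
  P2: need (4, 4) fits (5, 4); releases (1, 1), pool now (6, 5)


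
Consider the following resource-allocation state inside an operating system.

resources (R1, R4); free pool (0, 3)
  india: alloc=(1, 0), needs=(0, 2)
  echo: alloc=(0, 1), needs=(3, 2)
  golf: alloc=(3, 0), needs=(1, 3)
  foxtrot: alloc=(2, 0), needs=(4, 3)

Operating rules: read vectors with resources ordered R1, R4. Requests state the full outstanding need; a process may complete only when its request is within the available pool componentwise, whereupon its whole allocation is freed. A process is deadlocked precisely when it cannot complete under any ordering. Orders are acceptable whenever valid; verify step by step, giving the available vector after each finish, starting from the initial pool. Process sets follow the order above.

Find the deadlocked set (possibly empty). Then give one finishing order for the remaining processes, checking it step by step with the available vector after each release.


No process is deadlocked.
Key observation: india can run right away; the returned allocation unlocks the remaining processes in turn.
The rest can finish in the order india, golf, echo, foxtrot. Verifying each step:
  pool = (0, 3)
  run india (needs (0, 2), free (0, 3)); after release of (1, 0) the pool is (1, 3)
  run golf (needs (1, 3), free (1, 3)); after release of (3, 0) the pool is (4, 3)
  run echo (needs (3, 2), free (4, 3)); after release of (0, 1) the pool is (4, 4)
  run foxtrot (needs (4, 3), free (4, 4)); after release of (2, 0) the pool is (6, 4)


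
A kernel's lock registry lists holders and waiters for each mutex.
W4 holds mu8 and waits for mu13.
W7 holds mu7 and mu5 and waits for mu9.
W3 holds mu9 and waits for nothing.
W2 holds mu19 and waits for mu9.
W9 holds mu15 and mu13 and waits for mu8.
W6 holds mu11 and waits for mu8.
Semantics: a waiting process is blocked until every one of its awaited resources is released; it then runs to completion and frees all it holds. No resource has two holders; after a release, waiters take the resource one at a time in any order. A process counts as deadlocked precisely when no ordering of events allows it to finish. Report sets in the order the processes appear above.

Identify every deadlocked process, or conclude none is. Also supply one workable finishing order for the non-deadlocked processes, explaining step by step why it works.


Deadlocked set: W4, W9 and W6.
Key observation: W4 -> W9 -> W4 is a circular wait — nothing in it can go first; W6 waits into the deadlock from upstream.
One completion order for the rest: W3, W2, W7.
Walking it through:
  W3 waits on nothing -> runs at once and releases mu9
  W2 waits on mu9 — all released -> runs and releases mu19
  W7 waits on mu9 — all released -> runs and releases mu7 and mu5


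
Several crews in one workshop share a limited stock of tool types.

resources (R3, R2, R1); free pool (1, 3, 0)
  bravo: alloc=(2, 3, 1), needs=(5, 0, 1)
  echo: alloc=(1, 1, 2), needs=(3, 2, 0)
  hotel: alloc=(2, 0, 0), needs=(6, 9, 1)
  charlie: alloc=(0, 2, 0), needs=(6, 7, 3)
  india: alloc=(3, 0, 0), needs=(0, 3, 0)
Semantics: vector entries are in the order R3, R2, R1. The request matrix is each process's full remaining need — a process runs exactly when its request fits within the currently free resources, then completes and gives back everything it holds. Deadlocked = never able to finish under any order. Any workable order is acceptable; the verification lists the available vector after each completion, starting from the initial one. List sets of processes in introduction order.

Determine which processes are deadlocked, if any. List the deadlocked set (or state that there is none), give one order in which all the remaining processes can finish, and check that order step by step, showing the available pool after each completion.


Nothing here is deadlocked.
Key observation: india fits the free pool immediately, and its release cascades until everyone finishes.
A valid finishing order for the others: india, echo, bravo, charlie, hotel. Check, step by step:
  pool = (1, 3, 0)
  india: need (0, 3, 0) fits (1, 3, 0); releases (3, 0, 0), pool now (4, 3, 0)
  echo: need (3, 2, 0) fits (4, 3, 0); releases (1, 1, 2), pool now (5, 4, 2)
  bravo: need (5, 0, 1) fits (5, 4, 2); releases (2, 3, 1), pool now (7, 7, 3)
  charlie: need (6, 7, 3) fits (7, 7, 3); releases (0, 2, 0), pool now (7, 9, 3)
  hotel: need (6, 9, 1) fits (7, 9, 3); releases (2, 0, 0), pool now (9, 9, 3)


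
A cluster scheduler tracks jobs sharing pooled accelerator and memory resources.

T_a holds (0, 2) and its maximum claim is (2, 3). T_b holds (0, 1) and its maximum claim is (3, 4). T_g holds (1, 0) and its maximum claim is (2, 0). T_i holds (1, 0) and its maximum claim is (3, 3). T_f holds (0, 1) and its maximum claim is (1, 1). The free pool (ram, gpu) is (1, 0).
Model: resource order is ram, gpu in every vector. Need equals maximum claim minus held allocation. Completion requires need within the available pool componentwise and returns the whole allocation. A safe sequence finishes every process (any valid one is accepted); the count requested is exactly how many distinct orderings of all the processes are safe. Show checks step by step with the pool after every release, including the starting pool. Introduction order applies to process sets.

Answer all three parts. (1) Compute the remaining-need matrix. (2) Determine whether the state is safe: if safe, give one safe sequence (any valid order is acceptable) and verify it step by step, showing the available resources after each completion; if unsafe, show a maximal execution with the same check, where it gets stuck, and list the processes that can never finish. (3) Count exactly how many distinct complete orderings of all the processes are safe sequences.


(1) Remaining need (order ram, gpu):
  T_a: (2, 1)
  T_b: (3, 3)
  T_g: (1, 0)
  T_i: (2, 3)
  T_f: (1, 0)
(2) SAFE, for example via the order T_f, T_g, T_a, T_i, T_b.
Key observation: T_f is the earliest step where a requested resource binds exactly: need (1, 0), pool (1, 0) at its turn.
Verifying each step:
  pool = (1, 0)
  run T_f (needs (1, 0), free (1, 0)); after release of (0, 1) the pool is (1, 1)
  run T_g (needs (1, 0), free (1, 1)); after release of (1, 0) the pool is (2, 1)
  run T_a (needs (2, 1), free (2, 1)); after release of (0, 2) the pool is (2, 3)
  run T_i (needs (2, 3), free (2, 3)); after release of (1, 0) the pool is (3, 3)
  run T_b (needs (3, 3), free (3, 3)); after release of (0, 1) the pool is (3, 4)
(3) The exact count: 2 of the possible complete orderings are safe sequences.


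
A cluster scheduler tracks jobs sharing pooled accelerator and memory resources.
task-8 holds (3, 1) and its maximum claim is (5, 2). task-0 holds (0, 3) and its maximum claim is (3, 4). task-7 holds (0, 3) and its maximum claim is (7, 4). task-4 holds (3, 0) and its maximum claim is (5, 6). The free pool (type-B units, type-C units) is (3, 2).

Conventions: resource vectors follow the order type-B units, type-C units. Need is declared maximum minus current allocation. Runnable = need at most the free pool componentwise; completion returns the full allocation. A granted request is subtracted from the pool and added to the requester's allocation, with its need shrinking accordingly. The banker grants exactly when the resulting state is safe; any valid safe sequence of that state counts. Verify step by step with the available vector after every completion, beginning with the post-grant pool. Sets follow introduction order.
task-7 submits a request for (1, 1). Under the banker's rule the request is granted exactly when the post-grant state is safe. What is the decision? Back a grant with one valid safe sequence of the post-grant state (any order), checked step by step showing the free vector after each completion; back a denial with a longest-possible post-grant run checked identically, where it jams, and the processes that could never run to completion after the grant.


DENY — the pretend-granted state is unsafe.
Key observation: after task-8, task-0 the pool peaks at (5, 5), and each blocked process is short somewhere: task-7 on type-B units; task-4 on type-C units.
Pretend the grant happened; the run task-8, task-0 goes as far as possible. Check, step by step:
  pool = (2, 1)
  task-8: need (2, 1) fits (2, 1); releases (3, 1), pool now (5, 2)
  task-0: need (3, 1) fits (5, 2); releases (0, 3), pool now (5, 5)
  blocked: task-7 wants (6, 0), pool (5, 5) — not enough type-B units
  blocked: task-4 wants (2, 6), pool (5, 5) — not enough type-C units
Post-grant, the permanently blocked set is task-7 and task-4.


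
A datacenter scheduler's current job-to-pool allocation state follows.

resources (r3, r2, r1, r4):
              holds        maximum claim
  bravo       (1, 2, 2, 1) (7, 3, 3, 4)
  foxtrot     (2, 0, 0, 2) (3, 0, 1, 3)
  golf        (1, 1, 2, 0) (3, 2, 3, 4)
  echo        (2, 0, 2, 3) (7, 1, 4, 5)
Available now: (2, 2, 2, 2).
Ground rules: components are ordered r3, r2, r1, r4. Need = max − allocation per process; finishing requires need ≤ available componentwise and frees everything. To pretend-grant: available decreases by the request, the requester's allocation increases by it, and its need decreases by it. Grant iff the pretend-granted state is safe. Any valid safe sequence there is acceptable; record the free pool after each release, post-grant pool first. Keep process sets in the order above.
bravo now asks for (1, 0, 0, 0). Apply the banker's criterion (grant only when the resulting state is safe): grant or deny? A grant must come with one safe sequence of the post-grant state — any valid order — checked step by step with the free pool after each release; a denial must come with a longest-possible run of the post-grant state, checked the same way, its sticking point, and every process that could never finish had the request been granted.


DENY. Granting would leave the state unsafe.
Key observation: once foxtrot, golf finish, the pool peaks at (4, 3, 4, 4) — and every remaining process still needs more r3 than that.
After a pretend grant, a maximal execution: foxtrot, golf — then nothing else fits. Check, step by step:
  pool = (1, 2, 2, 2)
  run foxtrot (needs (1, 0, 1, 1), free (1, 2, 2, 2)); after release of (2, 0, 0, 2) the pool is (3, 2, 2, 4)
  run golf (needs (2, 1, 1, 4), free (3, 2, 2, 4)); after release of (1, 1, 2, 0) the pool is (4, 3, 4, 4)
  bravo still needs (5, 1, 1, 3) but only (4, 3, 4, 4) is free — short on r3
  echo still needs (5, 1, 2, 2) but only (4, 3, 4, 4) is free — short on r3
Post-grant, the permanently blocked set is bravo and echo.


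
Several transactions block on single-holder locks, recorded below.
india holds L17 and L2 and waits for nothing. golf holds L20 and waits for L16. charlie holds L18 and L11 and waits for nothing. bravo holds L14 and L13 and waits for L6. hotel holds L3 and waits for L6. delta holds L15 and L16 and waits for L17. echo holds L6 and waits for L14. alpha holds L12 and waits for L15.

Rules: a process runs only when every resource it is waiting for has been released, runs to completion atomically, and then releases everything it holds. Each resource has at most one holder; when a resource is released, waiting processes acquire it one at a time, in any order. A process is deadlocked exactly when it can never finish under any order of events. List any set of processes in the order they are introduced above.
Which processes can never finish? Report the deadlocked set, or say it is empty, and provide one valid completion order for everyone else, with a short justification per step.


The deadlocked set is bravo, hotel and echo.
Key observation: the cycle bravo -> echo -> bravo can never break — each member waits on the next; hotel waits into the deadlock from upstream.
The rest can finish in the order charlie, india, delta, alpha, golf.
Walking it through:
  charlie waits on nothing -> runs at once and releases L18 and L11
  india waits on nothing -> runs at once and releases L17 and L2
  run delta (all its waits — L17 — are resolved); releases L15 and L16
  run alpha (all its waits — L15 — are resolved); releases L12
  run golf (all its waits — L16 — are resolved); releases L20


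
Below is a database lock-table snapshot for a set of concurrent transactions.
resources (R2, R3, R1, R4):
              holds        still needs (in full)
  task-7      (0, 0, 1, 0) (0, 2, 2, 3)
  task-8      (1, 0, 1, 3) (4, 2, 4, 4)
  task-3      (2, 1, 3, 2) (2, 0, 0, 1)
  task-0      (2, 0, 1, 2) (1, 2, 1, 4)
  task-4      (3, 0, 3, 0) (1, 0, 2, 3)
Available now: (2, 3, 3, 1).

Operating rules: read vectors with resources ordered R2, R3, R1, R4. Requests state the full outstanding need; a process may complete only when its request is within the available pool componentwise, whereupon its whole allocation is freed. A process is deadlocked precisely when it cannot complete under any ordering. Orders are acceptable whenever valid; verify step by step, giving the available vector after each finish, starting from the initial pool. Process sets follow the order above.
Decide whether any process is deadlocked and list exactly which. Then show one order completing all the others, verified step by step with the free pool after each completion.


The deadlocked set is task-8 and task-0.
Key observation: the pool after task-3, task-7, task-4 is (7, 4, 10, 3); every surviving request exceeds it in R4, so progress ends there.
One completion order for the rest: task-3, task-7, task-4. Step-by-step check:
  pool = (2, 3, 3, 1)
  task-3 needs (2, 0, 0, 1) <= (2, 3, 3, 1) -> finishes; pool += (2, 1, 3, 2) = (4, 4, 6, 3)
  task-7 needs (0, 2, 2, 3) <= (4, 4, 6, 3) -> finishes; pool += (0, 0, 1, 0) = (4, 4, 7, 3)
  task-4 needs (1, 0, 2, 3) <= (4, 4, 7, 3) -> finishes; pool += (3, 0, 3, 0) = (7, 4, 10, 3)
The blocked processes can never fit:
  task-8 cannot run: need (4, 2, 4, 4) vs free (7, 4, 10, 3) (insufficient R4)
  task-0 cannot run: need (1, 2, 1, 4) vs free (7, 4, 10, 3) (insufficient R4)


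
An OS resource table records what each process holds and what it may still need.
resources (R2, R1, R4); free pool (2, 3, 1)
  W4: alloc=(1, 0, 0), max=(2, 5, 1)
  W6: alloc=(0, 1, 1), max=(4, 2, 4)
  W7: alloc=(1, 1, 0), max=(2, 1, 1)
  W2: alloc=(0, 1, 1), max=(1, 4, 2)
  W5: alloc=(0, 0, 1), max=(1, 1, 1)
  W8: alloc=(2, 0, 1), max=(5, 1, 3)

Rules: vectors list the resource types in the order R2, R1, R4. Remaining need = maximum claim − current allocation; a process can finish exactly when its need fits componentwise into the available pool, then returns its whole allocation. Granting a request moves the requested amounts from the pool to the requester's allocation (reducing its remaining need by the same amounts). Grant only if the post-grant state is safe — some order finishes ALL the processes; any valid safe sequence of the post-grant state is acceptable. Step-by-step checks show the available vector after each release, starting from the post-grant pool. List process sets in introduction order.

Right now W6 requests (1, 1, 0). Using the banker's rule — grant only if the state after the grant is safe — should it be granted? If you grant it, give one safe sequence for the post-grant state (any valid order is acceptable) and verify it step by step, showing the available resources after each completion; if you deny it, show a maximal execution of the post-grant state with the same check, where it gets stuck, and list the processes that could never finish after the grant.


DENY. Granting would leave the state unsafe.
Key observation: after W7, W2, W5 the pool peaks at (2, 4, 3), and each blocked process is short somewhere: W4 on R1; W6 on R2; W8 on R2.
Pretend the grant happened; the run W7, W2, W5 goes as far as possible. Step-by-step check:
  pool = (1, 2, 1)
  run W7 (needs (1, 0, 1), free (1, 2, 1)); after release of (1, 1, 0) the pool is (2, 3, 1)
  run W2 (needs (1, 3, 1), free (2, 3, 1)); after release of (0, 1, 1) the pool is (2, 4, 2)
  run W5 (needs (1, 1, 0), free (2, 4, 2)); after release of (0, 0, 1) the pool is (2, 4, 3)
  blocked: W4 wants (1, 5, 1), pool (2, 4, 3) — not enough R1
  blocked: W6 wants (3, 0, 3), pool (2, 4, 3) — not enough R2
  blocked: W8 wants (3, 1, 2), pool (2, 4, 3) — not enough R2
Had the request been granted, W4, W6 and W8 could never finish.


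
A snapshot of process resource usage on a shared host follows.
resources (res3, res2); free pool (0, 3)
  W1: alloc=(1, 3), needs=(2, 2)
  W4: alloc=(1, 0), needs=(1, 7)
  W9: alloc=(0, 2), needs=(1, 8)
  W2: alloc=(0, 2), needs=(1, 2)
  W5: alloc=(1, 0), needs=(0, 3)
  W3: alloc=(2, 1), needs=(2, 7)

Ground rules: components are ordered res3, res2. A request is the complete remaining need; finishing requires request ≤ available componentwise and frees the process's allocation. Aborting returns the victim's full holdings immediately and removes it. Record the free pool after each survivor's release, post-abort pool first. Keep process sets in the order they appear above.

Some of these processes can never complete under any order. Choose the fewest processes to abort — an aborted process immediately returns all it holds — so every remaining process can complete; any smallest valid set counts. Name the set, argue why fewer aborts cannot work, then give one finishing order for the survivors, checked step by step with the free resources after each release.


Minimum abort set: W4.
Key observation: the deadlocked W1 becomes finishable only because W4 released (1, 0); it completes at step 3 below.
Why nothing smaller works: aborting no one leaves the state deadlocked as given.
The survivors complete as W5, W2, W1, W3, W9. Walking it through (starting from the post-abort pool):
  pool = (1, 3)
  W5 needs (0, 3) <= (1, 3) -> finishes; pool += (1, 0) = (2, 3)
  W2 needs (1, 2) <= (2, 3) -> finishes; pool += (0, 2) = (2, 5)
  W1 needs (2, 2) <= (2, 5) -> finishes; pool += (1, 3) = (3, 8)
  W3 needs (2, 7) <= (3, 8) -> finishes; pool += (2, 1) = (5, 9)
  W9 needs (1, 8) <= (5, 9) -> finishes; pool += (0, 2) = (5, 11)


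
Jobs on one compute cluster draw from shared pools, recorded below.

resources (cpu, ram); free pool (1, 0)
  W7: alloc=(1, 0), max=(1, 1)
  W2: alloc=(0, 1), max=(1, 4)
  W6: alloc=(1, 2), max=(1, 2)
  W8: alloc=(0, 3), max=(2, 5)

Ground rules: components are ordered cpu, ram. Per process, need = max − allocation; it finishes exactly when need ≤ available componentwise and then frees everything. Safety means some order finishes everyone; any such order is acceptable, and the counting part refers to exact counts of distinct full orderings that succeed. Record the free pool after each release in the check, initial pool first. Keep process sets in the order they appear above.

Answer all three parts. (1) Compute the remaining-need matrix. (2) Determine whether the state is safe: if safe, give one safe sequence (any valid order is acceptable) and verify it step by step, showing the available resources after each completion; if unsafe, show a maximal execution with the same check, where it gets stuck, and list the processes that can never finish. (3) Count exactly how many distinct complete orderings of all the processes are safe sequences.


(1) Remaining need (order cpu, ram):
  W7: (0, 1)
  W2: (1, 3)
  W6: (0, 0)
  W8: (2, 2)
(2) SAFE, for example via the order W6, W7, W8, W2.
Key observation: the order's first zero-slack moment is W8 ((2, 2) needed, (3, 2) free — a requested resource with nothing to spare).
Check, step by step:
  pool = (1, 0)
  run W6 (needs (0, 0), free (1, 0)); after release of (1, 2) the pool is (2, 2)
  run W7 (needs (0, 1), free (2, 2)); after release of (1, 0) the pool is (3, 2)
  run W8 (needs (2, 2), free (3, 2)); after release of (0, 3) the pool is (3, 5)
  run W2 (needs (1, 3), free (3, 5)); after release of (0, 1) the pool is (3, 6)
(3) Exactly 3 of the possible complete orderings are safe sequences.


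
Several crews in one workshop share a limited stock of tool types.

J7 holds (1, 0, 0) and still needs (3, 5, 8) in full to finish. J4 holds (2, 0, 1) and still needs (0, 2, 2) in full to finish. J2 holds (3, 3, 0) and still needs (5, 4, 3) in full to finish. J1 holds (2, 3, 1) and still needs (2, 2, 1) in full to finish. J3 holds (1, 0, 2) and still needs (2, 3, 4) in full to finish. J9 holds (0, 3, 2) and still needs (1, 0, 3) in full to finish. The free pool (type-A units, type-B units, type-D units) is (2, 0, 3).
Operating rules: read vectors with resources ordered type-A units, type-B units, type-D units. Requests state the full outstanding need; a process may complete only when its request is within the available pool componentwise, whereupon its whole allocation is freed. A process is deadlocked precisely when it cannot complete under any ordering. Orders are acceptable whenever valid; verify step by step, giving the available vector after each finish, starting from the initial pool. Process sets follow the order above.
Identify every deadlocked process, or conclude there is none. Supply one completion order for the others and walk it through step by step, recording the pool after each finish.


Nothing here is deadlocked.
Key observation: J9 fits the free pool immediately, and its release cascades until everyone finishes.
The rest can finish in the order J9, J4, J3, J1, J7, J2. Check, step by step:
  pool = (2, 0, 3)
  J9: need (1, 0, 3) fits (2, 0, 3); releases (0, 3, 2), pool now (2, 3, 5)
  J4: need (0, 2, 2) fits (2, 3, 5); releases (2, 0, 1), pool now (4, 3, 6)
  J3: need (2, 3, 4) fits (4, 3, 6); releases (1, 0, 2), pool now (5, 3, 8)
  J1: need (2, 2, 1) fits (5, 3, 8); releases (2, 3, 1), pool now (7, 6, 9)
  J7: need (3, 5, 8) fits (7, 6, 9); releases (1, 0, 0), pool now (8, 6, 9)
  J2: need (5, 4, 3) fits (8, 6, 9); releases (3, 3, 0), pool now (11, 9, 9)


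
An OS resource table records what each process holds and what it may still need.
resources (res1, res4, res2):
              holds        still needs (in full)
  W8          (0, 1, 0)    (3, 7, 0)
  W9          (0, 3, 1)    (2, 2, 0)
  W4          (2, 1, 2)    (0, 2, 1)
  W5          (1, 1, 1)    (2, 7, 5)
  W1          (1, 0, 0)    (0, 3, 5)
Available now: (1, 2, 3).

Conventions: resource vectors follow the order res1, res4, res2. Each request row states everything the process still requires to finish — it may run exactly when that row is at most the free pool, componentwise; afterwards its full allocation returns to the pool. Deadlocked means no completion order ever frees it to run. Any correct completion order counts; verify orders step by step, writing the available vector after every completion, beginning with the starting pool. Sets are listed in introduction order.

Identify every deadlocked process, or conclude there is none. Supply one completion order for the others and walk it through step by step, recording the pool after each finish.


The deadlocked set is W8 and W5.
Key observation: the pool after W4, W9, W1 is (4, 6, 6); every surviving request exceeds it in res4, so progress ends there.
A valid finishing order for the others: W4, W9, W1. Step-by-step check:
  pool = (1, 2, 3)
  run W4 (needs (0, 2, 1), free (1, 2, 3)); after release of (2, 1, 2) the pool is (3, 3, 5)
  run W9 (needs (2, 2, 0), free (3, 3, 5)); after release of (0, 3, 1) the pool is (3, 6, 6)
  run W1 (needs (0, 3, 5), free (3, 6, 6)); after release of (1, 0, 0) the pool is (4, 6, 6)
The stuck group stays short no matter what:
  W8 cannot run: need (3, 7, 0) vs free (4, 6, 6) (insufficient res4)
  W5 cannot run: need (2, 7, 5) vs free (4, 6, 6) (insufficient res4)


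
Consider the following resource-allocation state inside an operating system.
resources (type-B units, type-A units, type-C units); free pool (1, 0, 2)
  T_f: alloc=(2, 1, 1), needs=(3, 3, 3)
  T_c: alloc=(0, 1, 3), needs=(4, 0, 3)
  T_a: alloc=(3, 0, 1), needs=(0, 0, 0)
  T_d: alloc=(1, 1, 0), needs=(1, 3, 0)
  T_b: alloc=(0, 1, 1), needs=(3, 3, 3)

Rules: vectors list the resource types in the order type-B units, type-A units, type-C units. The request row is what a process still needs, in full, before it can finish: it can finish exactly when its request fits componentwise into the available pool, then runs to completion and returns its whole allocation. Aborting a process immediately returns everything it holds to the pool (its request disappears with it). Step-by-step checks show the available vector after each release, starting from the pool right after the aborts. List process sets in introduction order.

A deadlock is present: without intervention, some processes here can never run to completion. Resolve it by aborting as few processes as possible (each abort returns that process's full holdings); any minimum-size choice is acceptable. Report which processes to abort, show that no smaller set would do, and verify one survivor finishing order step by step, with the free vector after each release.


Minimum abort set: T_f and T_d.
Key observation: the deadlocked T_b becomes finishable only because T_f and T_d released (3, 2, 1); it completes at step 3 below.
No one abort is enough; case by case: T_f alone leaves T_d blocked (short on type-A units); T_c alone leaves T_f blocked (short on type-A units); T_a alone leaves T_f blocked (short on type-A units); T_d alone leaves T_f blocked (short on type-A units); T_b alone leaves T_f blocked (short on type-A units).
Survivors finish in the order: T_c, T_a, T_b. Step-by-step check (pool after the aborts first):
  pool = (4, 2, 3)
  T_c: need (4, 0, 3) fits (4, 2, 3); releases (0, 1, 3), pool now (4, 3, 6)
  T_a: need (0, 0, 0) fits (4, 3, 6); releases (3, 0, 1), pool now (7, 3, 7)
  T_b: need (3, 3, 3) fits (7, 3, 7); releases (0, 1, 1), pool now (7, 4, 8)


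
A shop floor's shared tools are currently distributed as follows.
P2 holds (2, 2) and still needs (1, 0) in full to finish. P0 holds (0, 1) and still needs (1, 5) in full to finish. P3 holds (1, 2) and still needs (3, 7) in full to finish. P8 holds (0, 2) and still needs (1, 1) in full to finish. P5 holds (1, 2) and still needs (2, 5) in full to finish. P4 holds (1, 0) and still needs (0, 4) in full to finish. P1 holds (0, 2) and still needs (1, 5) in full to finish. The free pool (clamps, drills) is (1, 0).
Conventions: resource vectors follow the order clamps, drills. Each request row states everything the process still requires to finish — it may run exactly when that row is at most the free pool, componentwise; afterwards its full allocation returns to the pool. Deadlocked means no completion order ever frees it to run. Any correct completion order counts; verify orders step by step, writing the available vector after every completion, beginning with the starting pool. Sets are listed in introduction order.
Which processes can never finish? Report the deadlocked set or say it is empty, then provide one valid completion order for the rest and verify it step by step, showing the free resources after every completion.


The deadlocked set is P0, P3, P5 and P1.
Key observation: no order helps: past P2, P8, P4, the free pool tops out at (4, 4), below what each blocked process needs in drills.
One completion order for the rest: P2, P8, P4. Walking it through:
  pool = (1, 0)
  P2 needs (1, 0) <= (1, 0) -> finishes; pool += (2, 2) = (3, 2)
  P8 needs (1, 1) <= (3, 2) -> finishes; pool += (0, 2) = (3, 4)
  P4 needs (0, 4) <= (3, 4) -> finishes; pool += (1, 0) = (4, 4)
The stuck group stays short no matter what:
  P0 cannot run: need (1, 5) vs free (4, 4) (insufficient drills)
  P3 cannot run: need (3, 7) vs free (4, 4) (insufficient drills)
  P5 cannot run: need (2, 5) vs free (4, 4) (insufficient drills)
  P1 cannot run: need (1, 5) vs free (4, 4) (insufficient drills)


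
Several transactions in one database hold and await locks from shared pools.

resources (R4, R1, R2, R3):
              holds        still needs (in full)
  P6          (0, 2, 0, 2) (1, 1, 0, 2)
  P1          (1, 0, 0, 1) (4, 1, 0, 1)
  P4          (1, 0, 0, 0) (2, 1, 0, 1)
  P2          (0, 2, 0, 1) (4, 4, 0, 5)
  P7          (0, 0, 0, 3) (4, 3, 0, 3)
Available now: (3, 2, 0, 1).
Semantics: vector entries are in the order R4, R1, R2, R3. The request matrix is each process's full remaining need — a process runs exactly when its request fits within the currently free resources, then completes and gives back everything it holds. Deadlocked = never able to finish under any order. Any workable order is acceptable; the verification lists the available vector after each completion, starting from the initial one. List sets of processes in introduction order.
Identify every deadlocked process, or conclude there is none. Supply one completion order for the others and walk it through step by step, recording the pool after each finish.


No process is deadlocked.
Key observation: no deadlock: P4 fits now, and the freed resources carry the rest through.
A valid finishing order for the others: P4, P1, P6, P7, P2. Step-by-step check:
  pool = (3, 2, 0, 1)
  P4 needs (2, 1, 0, 1) <= (3, 2, 0, 1) -> finishes; pool += (1, 0, 0, 0) = (4, 2, 0, 1)
  P1 needs (4, 1, 0, 1) <= (4, 2, 0, 1) -> finishes; pool += (1, 0, 0, 1) = (5, 2, 0, 2)
  P6 needs (1, 1, 0, 2) <= (5, 2, 0, 2) -> finishes; pool += (0, 2, 0, 2) = (5, 4, 0, 4)
  P7 needs (4, 3, 0, 3) <= (5, 4, 0, 4) -> finishes; pool += (0, 0, 0, 3) = (5, 4, 0, 7)
  P2 needs (4, 4, 0, 5) <= (5, 4, 0, 7) -> finishes; pool += (0, 2, 0, 1) = (5, 6, 0, 8)


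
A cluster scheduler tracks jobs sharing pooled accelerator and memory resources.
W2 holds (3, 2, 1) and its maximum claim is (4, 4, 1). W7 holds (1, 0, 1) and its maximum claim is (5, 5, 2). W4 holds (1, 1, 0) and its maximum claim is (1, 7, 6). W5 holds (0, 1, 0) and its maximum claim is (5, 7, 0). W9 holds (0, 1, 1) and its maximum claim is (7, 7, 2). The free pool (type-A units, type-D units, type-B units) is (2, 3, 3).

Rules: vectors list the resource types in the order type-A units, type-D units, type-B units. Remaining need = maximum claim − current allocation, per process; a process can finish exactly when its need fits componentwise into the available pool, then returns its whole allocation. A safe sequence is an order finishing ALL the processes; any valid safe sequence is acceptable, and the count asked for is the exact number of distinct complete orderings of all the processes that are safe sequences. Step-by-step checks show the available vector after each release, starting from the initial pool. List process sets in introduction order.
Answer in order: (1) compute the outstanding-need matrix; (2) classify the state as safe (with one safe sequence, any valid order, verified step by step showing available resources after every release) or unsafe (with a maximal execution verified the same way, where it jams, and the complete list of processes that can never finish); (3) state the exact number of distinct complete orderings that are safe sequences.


(1) Outstanding need per process (order type-A units, type-D units, type-B units):
  W2: (1, 2, 0)
  W7: (4, 5, 1)
  W4: (0, 6, 6)
  W5: (5, 6, 0)
  W9: (7, 6, 1)
(2) The state is UNSAFE.
Key observation: the pool after W2, W7 is (6, 5, 5); every surviving request exceeds it in type-D units, so progress ends there.
A maximal execution: W2, W7 — then nothing else fits. Verifying each step:
  pool = (2, 3, 3)
  run W2 (needs (1, 2, 0), free (2, 3, 3)); after release of (3, 2, 1) the pool is (5, 5, 4)
  run W7 (needs (4, 5, 1), free (5, 5, 4)); after release of (1, 0, 1) the pool is (6, 5, 5)
  blocked: W4 wants (0, 6, 6), pool (6, 5, 5) — not enough type-D units and type-B units
  blocked: W5 wants (5, 6, 0), pool (6, 5, 5) — not enough type-D units
  blocked: W9 wants (7, 6, 1), pool (6, 5, 5) — not enough type-A units and type-D units
Never able to finish: W4, W5 and W9.
(3) Exactly 0 of the possible complete orderings are safe sequences.


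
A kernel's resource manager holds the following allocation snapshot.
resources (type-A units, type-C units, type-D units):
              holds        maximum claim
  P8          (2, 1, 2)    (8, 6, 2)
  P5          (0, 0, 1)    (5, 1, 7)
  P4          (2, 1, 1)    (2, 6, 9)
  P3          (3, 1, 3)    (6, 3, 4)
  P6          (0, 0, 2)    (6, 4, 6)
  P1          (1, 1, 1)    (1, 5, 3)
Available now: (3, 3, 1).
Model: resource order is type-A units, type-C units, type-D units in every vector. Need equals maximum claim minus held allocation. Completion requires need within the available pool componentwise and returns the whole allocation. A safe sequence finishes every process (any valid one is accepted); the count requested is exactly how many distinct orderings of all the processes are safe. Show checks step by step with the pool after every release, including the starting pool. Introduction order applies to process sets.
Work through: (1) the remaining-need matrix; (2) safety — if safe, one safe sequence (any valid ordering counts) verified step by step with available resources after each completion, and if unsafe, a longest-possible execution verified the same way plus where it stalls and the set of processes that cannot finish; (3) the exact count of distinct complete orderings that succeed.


(1) Need matrix, components ordered type-A units, type-C units, type-D units:
  P8: (6, 5, 0)
  P5: (5, 1, 6)
  P4: (0, 5, 8)
  P3: (3, 2, 1)
  P6: (6, 4, 4)
  P1: (0, 4, 2)
(2) SAFE. One safe sequence: P3, P1, P8, P5, P4, P6.
Key observation: reading the order forward, P3 is the first process whose need (3, 2, 1) meets the free pool (3, 3, 1) exactly on a resource it requests.
Walking it through:
  pool = (3, 3, 1)
  P3: need (3, 2, 1) fits (3, 3, 1); releases (3, 1, 3), pool now (6, 4, 4)
  P1: need (0, 4, 2) fits (6, 4, 4); releases (1, 1, 1), pool now (7, 5, 5)
  P8: need (6, 5, 0) fits (7, 5, 5); releases (2, 1, 2), pool now (9, 6, 7)
  P5: need (5, 1, 6) fits (9, 6, 7); releases (0, 0, 1), pool now (9, 6, 8)
  P4: need (0, 5, 8) fits (9, 6, 8); releases (2, 1, 1), pool now (11, 7, 9)
  P6: need (6, 4, 4) fits (11, 7, 9); releases (0, 0, 2), pool now (11, 7, 11)
(3) The exact count: 14 of the possible complete orderings are safe sequences.
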